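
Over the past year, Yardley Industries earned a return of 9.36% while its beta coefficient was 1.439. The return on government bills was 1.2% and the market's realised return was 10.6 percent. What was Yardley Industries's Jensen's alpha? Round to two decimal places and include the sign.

Market excess return = 10.6% − 1.2% = 9.40%
CAPM benchmark = R_f + β(R_m − R_f) = 1.2% + 1.439 × 9.4% = 14.7266%
α = actual − benchmark = 9.36% − 14.7266% = -5.37%

-5.37%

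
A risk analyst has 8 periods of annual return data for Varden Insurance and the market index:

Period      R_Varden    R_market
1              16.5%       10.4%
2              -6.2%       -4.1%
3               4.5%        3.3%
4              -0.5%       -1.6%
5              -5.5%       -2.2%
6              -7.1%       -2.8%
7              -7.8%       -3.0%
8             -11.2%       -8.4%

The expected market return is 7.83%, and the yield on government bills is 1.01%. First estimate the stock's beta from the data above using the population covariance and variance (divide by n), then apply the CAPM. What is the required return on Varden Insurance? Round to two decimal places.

Mean R_i = (16.5 − 6.2 + 4.5 − 0.5 − 5.5 − 7.1 − 7.8 − 11.2) / 8 = -2.1625%
Mean R_m = (10.4 − 4.1 + 3.3 − 1.6 − 2.2 − 2.8 − 3.0 − 8.4) / 8 = -1.0500%
Σ(R_i − R̄_i)(R_m − R̄_m) = 343.9650  ⇒  Cov = 343.9650 / 8 = 42.9956
Σ(R_m − R̄_m)² = 221.8400  ⇒  Var(R_m) = 221.8400 / 8 = 27.7300
β = Cov / Var(R_m) = 42.9956 / 27.7300 = 1.5505
MRP = 7.83% − 1.01% = 6.82%
E(R) = R_f + β × MRP = 1.01% + 1.5505 × 6.82% = 11.58%

11.58%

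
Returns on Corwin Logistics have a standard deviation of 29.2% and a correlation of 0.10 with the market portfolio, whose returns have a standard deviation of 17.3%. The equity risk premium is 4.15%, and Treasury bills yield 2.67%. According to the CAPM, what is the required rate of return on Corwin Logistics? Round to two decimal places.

β = ρ × σ_i / σ_m = 0.10 × 29.2% / 17.3% = 0.1688
E(R) = 2.67% + 0.1688 × 4.15% = 3.37%

3.37%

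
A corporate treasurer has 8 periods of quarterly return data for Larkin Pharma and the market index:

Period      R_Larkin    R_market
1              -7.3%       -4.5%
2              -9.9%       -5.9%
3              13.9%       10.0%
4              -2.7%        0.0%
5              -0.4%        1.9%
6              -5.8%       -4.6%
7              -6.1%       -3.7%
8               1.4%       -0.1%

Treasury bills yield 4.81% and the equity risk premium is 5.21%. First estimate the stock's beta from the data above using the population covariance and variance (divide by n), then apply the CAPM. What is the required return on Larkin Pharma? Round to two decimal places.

Mean R_i = (-7.3 − 9.9 + 13.9 − 2.7 − 0.4 − 5.8 − 6.1 + 1.4) / 8 = -2.1125%
Mean R_m = (-4.5 − 5.9 + 10.0 + 0.0 + 1.9 − 4.6 − 3.7 − 0.1) / 8 = -0.8625%
Σ(R_i − R̄_i)(R_m − R̄_m) = 264.0338  ⇒  Cov = 264.0338 / 8 = 33.0042
Σ(R_m − R̄_m)² = 187.5788  ⇒  Var(R_m) = 187.5788 / 8 = 23.4474
β = Cov / Var(R_m) = 33.0042 / 23.4474 = 1.4076
E(R) = R_f + β × MRP = 4.81% + 1.4076 × 5.21% = 12.14%

12.14%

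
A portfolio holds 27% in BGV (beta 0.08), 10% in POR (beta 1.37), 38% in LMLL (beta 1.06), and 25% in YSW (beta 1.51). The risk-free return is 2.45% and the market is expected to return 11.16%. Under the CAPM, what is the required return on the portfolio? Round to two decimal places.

β_P = Σ w_i β_i = 0.27×0.08 + 0.10×1.37 + 0.38×1.06 + 0.25×1.51 = 0.9389
MRP = 11.16% − 2.45% = 8.71%
E(R_P) = R_f + β_P × MRP = 2.45% + 0.9389 × 8.71% = 10.63%

10.63%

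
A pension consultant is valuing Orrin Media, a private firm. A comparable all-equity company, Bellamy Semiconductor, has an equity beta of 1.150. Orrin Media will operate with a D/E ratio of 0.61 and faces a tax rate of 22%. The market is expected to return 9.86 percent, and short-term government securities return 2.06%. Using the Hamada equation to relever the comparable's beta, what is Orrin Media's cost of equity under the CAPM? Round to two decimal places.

β_L = β_U × [1 + (1 − t)(D/E)] = 1.150 × [1 + (1 − 0.22) × 0.61]
    = 1.150 × [1 + 0.78 × 0.61] = 1.150 × 1.4758 = 1.6972
MRP = 9.86% − 2.06% = 7.80%
E(R) = R_f + β_L × MRP = 2.06% + 1.6972 × 7.80% = 15.30%

15.30%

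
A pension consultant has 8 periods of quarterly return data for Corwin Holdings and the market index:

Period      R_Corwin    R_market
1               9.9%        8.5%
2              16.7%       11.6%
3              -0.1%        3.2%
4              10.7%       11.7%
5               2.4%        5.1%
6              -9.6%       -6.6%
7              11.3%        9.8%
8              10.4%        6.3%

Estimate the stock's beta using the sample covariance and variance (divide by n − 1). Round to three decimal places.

1.327

Mean R_i = (9.9 + 16.7 − 0.1 + 10.7 + 2.4 − 9.6 + 11.3 + 10.4) / 8 = 6.4625%
Mean R_m = (8.5 + 11.6 + 3.2 + 11.7 + 5.1 − 6.6 + 9.8 + 6.3) / 8 = 6.2000%
Σ(R_i − R̄_i)(R_m − R̄_m) = 334.0600  ⇒  Cov = 334.0600 / 7 = 47.7229
Σ(R_m − R̄_m)² = 251.7200  ⇒  Var(R_m) = 251.7200 / 7 = 35.9600
β = Cov / Var(R_m) = 47.7229 / 35.9600 = 1.3271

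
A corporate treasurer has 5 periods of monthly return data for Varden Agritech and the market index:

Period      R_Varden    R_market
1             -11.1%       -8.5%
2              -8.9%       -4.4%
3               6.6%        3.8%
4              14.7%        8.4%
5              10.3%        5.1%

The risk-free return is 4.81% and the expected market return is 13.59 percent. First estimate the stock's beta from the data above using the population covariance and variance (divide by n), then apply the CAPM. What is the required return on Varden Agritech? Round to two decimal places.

19.14%

Mean R_i = (-11.1 − 8.9 + 6.6 + 14.7 + 10.3) / 5 = 2.3200%
Mean R_m = (-8.5 − 4.4 + 3.8 + 8.4 + 5.1) / 5 = 0.8800%
Σ(R_i − R̄_i)(R_m − R̄_m) = 324.3920  ⇒  Cov = 324.3920 / 5 = 64.8784
Σ(R_m − R̄_m)² = 198.7480  ⇒  Var(R_m) = 198.7480 / 5 = 39.7496
β = Cov / Var(R_m) = 64.8784 / 39.7496 = 1.6322
MRP = 13.59% − 4.81% = 8.78%
E(R) = R_f + β × MRP = 4.81% + 1.6322 × 8.78% = 19.14%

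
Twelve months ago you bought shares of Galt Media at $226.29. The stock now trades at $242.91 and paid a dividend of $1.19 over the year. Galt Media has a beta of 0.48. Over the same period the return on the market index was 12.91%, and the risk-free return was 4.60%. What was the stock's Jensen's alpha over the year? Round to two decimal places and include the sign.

Realised HPR = (P1 + D1 − P0) / P0 = (242.91 + 1.19 − 226.29) / 226.29 = 17.81 / 226.29 = 7.8704%
MRP = 12.91% − 4.60% = 8.31%
CAPM required = R_f + β·MRP = 4.60% + 0.48 × 8.31% = 8.5888%
α = realised − required = 7.8704% − 8.5888% = -0.72%

-0.72%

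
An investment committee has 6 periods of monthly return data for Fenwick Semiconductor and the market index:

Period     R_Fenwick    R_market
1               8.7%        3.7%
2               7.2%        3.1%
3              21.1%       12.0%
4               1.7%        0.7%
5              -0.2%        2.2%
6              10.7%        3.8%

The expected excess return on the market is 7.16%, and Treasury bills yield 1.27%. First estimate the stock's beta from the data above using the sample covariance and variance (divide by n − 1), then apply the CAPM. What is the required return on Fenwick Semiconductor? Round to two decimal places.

Mean R_i = (8.7 + 7.2 + 21.1 + 1.7 − 0.2 + 10.7) / 6 = 8.2000%
Mean R_m = (3.7 + 3.1 + 12.0 + 0.7 + 2.2 + 3.8) / 6 = 4.2500%
Σ(R_i − R̄_i)(R_m − R̄_m) = 140.0200  ⇒  Cov = 140.0200 / 5 = 28.0040
Σ(R_m − R̄_m)² = 78.6950  ⇒  Var(R_m) = 78.6950 / 5 = 15.7390
β = Cov / Var(R_m) = 28.0040 / 15.7390 = 1.7793
E(R) = R_f + β × MRP = 1.27% + 1.7793 × 7.16% = 14.01%

14.01%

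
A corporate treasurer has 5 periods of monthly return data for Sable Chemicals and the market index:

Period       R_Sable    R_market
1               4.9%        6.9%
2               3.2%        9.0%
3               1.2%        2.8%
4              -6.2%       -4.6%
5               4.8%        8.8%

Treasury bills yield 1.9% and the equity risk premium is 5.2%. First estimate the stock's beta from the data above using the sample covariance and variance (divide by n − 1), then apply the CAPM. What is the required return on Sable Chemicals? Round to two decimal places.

Mean R_i = (4.9 + 3.2 + 1.2 − 6.2 + 4.8) / 5 = 1.5800%
Mean R_m = (6.9 + 9.0 + 2.8 − 4.6 + 8.8) / 5 = 4.5800%
Σ(R_i − R̄_i)(R_m − R̄_m) = 100.5480  ⇒  Cov = 100.5480 / 4 = 25.1370
Σ(R_m − R̄_m)² = 130.1680  ⇒  Var(R_m) = 130.1680 / 4 = 32.5420
β = Cov / Var(R_m) = 25.1370 / 32.5420 = 0.7724
E(R) = R_f + β × MRP = 1.9% + 0.7724 × 5.2% = 5.92%

5.92%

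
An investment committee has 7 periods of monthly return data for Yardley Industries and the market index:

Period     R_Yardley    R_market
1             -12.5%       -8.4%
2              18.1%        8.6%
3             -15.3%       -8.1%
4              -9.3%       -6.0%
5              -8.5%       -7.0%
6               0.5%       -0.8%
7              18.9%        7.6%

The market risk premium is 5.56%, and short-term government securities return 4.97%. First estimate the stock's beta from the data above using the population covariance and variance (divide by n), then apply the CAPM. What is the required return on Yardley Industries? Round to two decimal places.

15.69%

Mean R_i = (-12.5 + 18.1 − 15.3 − 9.3 − 8.5 + 0.5 + 18.9) / 7 = -1.1571%
Mean R_m = (-8.4 + 8.6 − 8.1 − 6.0 − 7.0 − 0.8 + 7.6) / 7 = -2.0143%
Σ(R_i − R̄_i)(R_m − R̄_m) = 626.8143  ⇒  Cov = 626.8143 / 7 = 89.5449
Σ(R_m − R̄_m)² = 325.1286  ⇒  Var(R_m) = 325.1286 / 7 = 46.4469
β = Cov / Var(R_m) = 89.5449 / 46.4469 = 1.9279
E(R) = R_f + β × MRP = 4.97% + 1.9279 × 5.56% = 15.69%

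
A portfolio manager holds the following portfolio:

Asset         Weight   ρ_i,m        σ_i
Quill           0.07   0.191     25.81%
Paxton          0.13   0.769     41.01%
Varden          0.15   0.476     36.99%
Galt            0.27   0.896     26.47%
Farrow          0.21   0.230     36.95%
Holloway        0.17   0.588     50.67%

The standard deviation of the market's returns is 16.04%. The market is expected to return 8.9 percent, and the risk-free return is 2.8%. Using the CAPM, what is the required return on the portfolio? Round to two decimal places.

10.53%

β_Quill = 0.191 × 25.81% / 16.04% = 0.3073
β_Paxton = 0.769 × 41.01% / 16.04% = 1.9661
β_Varden = 0.476 × 36.99% / 16.04% = 1.0977
β_Galt = 0.896 × 26.47% / 16.04% = 1.4786
β_Farrow = 0.230 × 36.95% / 16.04% = 0.5298
β_Holloway = 0.588 × 50.67% / 16.04% = 1.8575
β_P = Σ w_i β_i = 0.07×0.3073 + 0.13×1.9661 + 0.15×1.0977 + 0.27×1.4786 + 0.21×0.5298 + 0.17×1.8575 = 1.2680
MRP = 8.9% − 2.8% = 6.10%
E(R_P) = R_f + β_P × MRP = 2.8% + 1.2680 × 6.1% = 10.53%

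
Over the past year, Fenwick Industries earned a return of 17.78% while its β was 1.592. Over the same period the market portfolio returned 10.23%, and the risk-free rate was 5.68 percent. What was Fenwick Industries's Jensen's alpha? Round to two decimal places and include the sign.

+4.86%

Market excess return = 10.23% − 5.68% = 4.55%
CAPM benchmark = R_f + β(R_m − R_f) = 5.68% + 1.592 × 4.55% = 12.92360%
α = actual − benchmark = 17.78% − 12.92360% = +4.86%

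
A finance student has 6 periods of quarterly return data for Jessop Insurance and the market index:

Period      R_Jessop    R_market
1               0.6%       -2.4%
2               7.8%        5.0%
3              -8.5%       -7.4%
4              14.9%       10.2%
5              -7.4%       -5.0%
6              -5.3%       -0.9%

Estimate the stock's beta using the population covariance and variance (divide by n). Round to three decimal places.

1.367

Mean R_i = (0.6 + 7.8 − 8.5 + 14.9 − 7.4 − 5.3) / 6 = 0.3500%
Mean R_m = (-2.4 + 5.0 − 7.4 + 10.2 − 5.0 − 0.9) / 6 = -0.0833%
Σ(R_i − R̄_i)(R_m − R̄_m) = 294.3850  ⇒  Cov = 294.3850 / 6 = 49.0642
Σ(R_m − R̄_m)² = 215.3283  ⇒  Var(R_m) = 215.3283 / 6 = 35.8881
β = Cov / Var(R_m) = 49.0642 / 35.8881 = 1.3671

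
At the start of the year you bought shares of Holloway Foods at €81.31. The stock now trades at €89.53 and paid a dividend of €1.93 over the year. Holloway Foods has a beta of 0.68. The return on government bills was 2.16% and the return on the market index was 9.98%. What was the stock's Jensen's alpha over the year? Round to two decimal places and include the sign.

+5.01%

Realised HPR = (P1 + D1 − P0) / P0 = (89.53 + 1.93 − 81.31) / 81.31 = 10.15 / 81.31 = 12.4831%
MRP = 9.98% − 2.16% = 7.82%
CAPM required = R_f + β·MRP = 2.16% + 0.68 × 7.82% = 7.4776%
α = realised − required = 12.4831% − 7.4776% = +5.01%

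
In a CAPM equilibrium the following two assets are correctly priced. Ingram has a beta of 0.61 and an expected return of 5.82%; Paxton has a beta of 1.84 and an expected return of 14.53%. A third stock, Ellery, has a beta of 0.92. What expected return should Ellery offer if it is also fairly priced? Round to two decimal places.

MRP (SML slope) = (14.53% − 5.82%) / (1.84 − 0.61) = 8.71% / 1.23 = 7.0813%
R_f (intercept) = 5.82% − 0.61 × 7.0813% = 1.5004%
E(R_Ellery) = R_f + β × MRP = 1.5004% + 0.92 × 7.0813% = 8.02%

8.02%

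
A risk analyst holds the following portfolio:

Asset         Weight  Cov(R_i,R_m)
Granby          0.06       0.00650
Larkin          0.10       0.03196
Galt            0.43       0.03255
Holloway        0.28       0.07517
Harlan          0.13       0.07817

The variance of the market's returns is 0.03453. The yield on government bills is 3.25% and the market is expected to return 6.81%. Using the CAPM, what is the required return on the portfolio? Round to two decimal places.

8.28%

β_Granby = 0.00650 / 0.03453 = 0.1882
β_Larkin = 0.03196 / 0.03453 = 0.9256
β_Galt = 0.03255 / 0.03453 = 0.9427
β_Holloway = 0.07517 / 0.03453 = 2.1769
β_Harlan = 0.07817 / 0.03453 = 2.2638
β_P = Σ w_i β_i = 0.06×0.1882 + 0.10×0.9256 + 0.43×0.9427 + 0.28×2.1769 + 0.13×2.2638 = 1.4130
MRP = 6.81% − 3.25% = 3.56%
E(R_P) = R_f + β_P × MRP = 3.25% + 1.4130 × 3.56% = 8.28%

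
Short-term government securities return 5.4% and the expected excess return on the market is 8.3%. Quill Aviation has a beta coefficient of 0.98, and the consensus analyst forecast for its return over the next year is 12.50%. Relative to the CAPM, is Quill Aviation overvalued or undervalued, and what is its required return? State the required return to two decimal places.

Required return = R_f + β·MRP = 5.4% + 0.98 × 8.3% = 13.53%
Forecast 12.50% < required 13.53% → the stock plots below the SML → overvalued.

Overvalued; required return 13.53%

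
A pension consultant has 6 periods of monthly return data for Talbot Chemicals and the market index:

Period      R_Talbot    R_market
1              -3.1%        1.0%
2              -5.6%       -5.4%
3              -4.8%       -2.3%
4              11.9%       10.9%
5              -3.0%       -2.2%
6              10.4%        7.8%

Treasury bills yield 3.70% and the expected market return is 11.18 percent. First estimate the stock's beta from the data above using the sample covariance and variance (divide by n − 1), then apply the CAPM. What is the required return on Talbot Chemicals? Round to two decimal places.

12.73%

Mean R_i = (-3.1 − 5.6 − 4.8 + 11.9 − 3.0 + 10.4) / 6 = 0.9667%
Mean R_m = (1.0 − 5.4 − 2.3 + 10.9 − 2.2 + 7.8) / 6 = 1.6333%
Σ(R_i − R̄_i)(R_m − R̄_m) = 246.1367  ⇒  Cov = 246.1367 / 5 = 49.2273
Σ(R_m − R̄_m)² = 203.9333  ⇒  Var(R_m) = 203.9333 / 5 = 40.7867
β = Cov / Var(R_m) = 49.2273 / 40.7867 = 1.2069
MRP = 11.18% − 3.70% = 7.48%
E(R) = R_f + β × MRP = 3.70% + 1.2069 × 7.48% = 12.73%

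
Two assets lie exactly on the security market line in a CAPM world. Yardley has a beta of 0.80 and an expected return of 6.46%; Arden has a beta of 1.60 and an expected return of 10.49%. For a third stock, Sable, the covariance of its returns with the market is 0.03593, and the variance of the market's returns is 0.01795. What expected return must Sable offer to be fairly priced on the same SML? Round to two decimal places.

MRP = (10.49% − 6.46%) / (1.60 − 0.80) = 5.0375%
R_f = 6.46% − 0.80 × 5.0375% = 2.4300%
β_Sable = Cov / Var(R_m) = 0.03593 / 0.01795 = 2.0017
E(R_Sable) = R_f + β × MRP = 2.4300% + 2.0017 × 5.0375% = 12.51%

12.51%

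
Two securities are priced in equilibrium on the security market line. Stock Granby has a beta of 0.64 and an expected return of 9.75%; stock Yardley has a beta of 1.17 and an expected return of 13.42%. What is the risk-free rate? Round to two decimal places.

5.32%

Both satisfy E(R) = R_f + β·MRP, so the slope of the SML is
MRP = (13.42% − 9.75%) / (1.17 − 0.64) = 3.67% / 0.53 = 6.9245%
R_f = E(R_Granby) − β_Granby·MRP = 9.75% − 0.64 × 6.9245% = 5.3183%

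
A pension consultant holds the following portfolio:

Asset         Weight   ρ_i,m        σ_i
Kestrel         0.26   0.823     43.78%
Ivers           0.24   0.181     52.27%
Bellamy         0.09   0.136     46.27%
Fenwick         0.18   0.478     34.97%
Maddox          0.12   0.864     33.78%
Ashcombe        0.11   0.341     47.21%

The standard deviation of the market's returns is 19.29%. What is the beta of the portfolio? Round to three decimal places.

β_Kestrel = 0.823 × 43.78% / 19.29% = 1.8679
β_Ivers = 0.181 × 52.27% / 19.29% = 0.4905
β_Bellamy = 0.136 × 46.27% / 19.29% = 0.3262
β_Fenwick = 0.478 × 34.97% / 19.29% = 0.8665
β_Maddox = 0.864 × 33.78% / 19.29% = 1.5130
β_Ashcombe = 0.341 × 47.21% / 19.29% = 0.8346
β_P = Σ w_i β_i = 0.26×1.8679 + 0.24×0.4905 + 0.09×0.3262 + 0.18×0.8665 + 0.12×1.5130 + 0.11×0.8346 = 1.0621

1.062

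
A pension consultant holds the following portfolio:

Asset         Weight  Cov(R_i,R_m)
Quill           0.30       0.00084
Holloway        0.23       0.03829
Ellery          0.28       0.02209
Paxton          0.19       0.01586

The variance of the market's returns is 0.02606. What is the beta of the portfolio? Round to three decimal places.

0.701

β_Quill = 0.00084 / 0.02606 = 0.0322
β_Holloway = 0.03829 / 0.02606 = 1.4693
β_Ellery = 0.02209 / 0.02606 = 0.8477
β_Paxton = 0.01586 / 0.02606 = 0.6086
β_P = Σ w_i β_i = 0.30×0.0322 + 0.23×1.4693 + 0.28×0.8477 + 0.19×0.6086 = 0.7006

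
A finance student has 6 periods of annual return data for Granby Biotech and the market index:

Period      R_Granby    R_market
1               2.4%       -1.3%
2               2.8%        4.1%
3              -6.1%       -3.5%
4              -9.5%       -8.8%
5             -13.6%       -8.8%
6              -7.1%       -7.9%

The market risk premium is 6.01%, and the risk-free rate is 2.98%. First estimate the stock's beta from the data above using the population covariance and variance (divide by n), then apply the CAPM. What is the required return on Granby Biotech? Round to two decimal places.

9.87%

Mean R_i = (2.4 + 2.8 − 6.1 − 9.5 − 13.6 − 7.1) / 6 = -5.1833%
Mean R_m = (-1.3 + 4.1 − 3.5 − 8.8 − 8.8 − 7.9) / 6 = -4.3667%
Σ(R_i − R̄_i)(R_m − R̄_m) = 153.2767  ⇒  Cov = 153.2767 / 6 = 25.5461
Σ(R_m − R̄_m)² = 133.6333  ⇒  Var(R_m) = 133.6333 / 6 = 22.2722
β = Cov / Var(R_m) = 25.5461 / 22.2722 = 1.1470
E(R) = R_f + β × MRP = 2.98% + 1.1470 × 6.01% = 9.87%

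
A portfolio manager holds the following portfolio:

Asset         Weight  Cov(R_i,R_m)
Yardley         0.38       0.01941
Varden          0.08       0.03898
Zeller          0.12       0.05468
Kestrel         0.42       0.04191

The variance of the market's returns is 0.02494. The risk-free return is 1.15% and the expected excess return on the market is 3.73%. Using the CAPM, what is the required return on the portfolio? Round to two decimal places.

6.33%

β_Yardley = 0.01941 / 0.02494 = 0.7783
β_Varden = 0.03898 / 0.02494 = 1.5630
β_Zeller = 0.05468 / 0.02494 = 2.1925
β_Kestrel = 0.04191 / 0.02494 = 1.6804
β_P = Σ w_i β_i = 0.38×0.7783 + 0.08×1.5630 + 0.12×2.1925 + 0.42×1.6804 = 1.3897
E(R_P) = R_f + β_P × MRP = 1.15% + 1.3897 × 3.73% = 6.33%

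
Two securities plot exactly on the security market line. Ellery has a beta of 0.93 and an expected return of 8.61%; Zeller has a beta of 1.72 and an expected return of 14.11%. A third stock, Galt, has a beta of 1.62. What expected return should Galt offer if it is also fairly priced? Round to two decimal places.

13.41%

MRP (SML slope) = (14.11% − 8.61%) / (1.72 − 0.93) = 5.50% / 0.79 = 6.9620%
R_f (intercept) = 8.61% − 0.93 × 6.9620% = 2.1353%
E(R_Galt) = R_f + β × MRP = 2.1353% + 1.62 × 6.9620% = 13.41%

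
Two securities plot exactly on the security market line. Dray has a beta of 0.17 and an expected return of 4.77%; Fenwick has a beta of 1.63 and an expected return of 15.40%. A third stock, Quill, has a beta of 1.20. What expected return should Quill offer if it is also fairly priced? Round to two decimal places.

MRP (SML slope) = (15.40% − 4.77%) / (1.63 − 0.17) = 10.63% / 1.46 = 7.2808%
R_f (intercept) = 4.77% − 0.17 × 7.2808% = 3.5323%
E(R_Quill) = R_f + β × MRP = 3.5323% + 1.20 × 7.2808% = 12.27%

12.27%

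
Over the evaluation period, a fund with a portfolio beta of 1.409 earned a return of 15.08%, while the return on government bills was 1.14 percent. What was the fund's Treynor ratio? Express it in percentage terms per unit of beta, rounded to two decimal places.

Treynor = (R_P − R_f) / β_P = (15.08% − 1.14%) / 1.4090 = 13.94% / 1.4090 = 9.89%

9.89%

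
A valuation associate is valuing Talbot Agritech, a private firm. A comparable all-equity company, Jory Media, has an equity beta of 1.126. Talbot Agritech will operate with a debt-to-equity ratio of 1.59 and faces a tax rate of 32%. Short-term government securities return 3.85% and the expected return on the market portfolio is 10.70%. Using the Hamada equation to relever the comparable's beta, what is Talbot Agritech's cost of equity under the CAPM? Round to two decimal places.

β_L = β_U × [1 + (1 − t)(D/E)] = 1.126 × [1 + (1 − 0.32) × 1.59]
    = 1.126 × [1 + 0.68 × 1.59] = 1.126 × 2.0812 = 2.3434
MRP = 10.70% − 3.85% = 6.85%
E(R) = R_f + β_L × MRP = 3.85% + 2.3434 × 6.85% = 19.90%

19.90%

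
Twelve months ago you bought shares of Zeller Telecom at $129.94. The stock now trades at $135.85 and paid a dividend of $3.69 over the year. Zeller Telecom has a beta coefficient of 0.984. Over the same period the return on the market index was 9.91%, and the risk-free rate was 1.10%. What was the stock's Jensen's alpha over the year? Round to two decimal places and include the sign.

-2.38%

Realised HPR = (P1 + D1 − P0) / P0 = (135.85 + 3.69 − 129.94) / 129.94 = 9.60 / 129.94 = 7.3880%
MRP = 9.91% − 1.10% = 8.81%
CAPM required = R_f + β·MRP = 1.10% + 0.984 × 8.81% = 9.76904%
α = realised − required = 7.3880% − 9.76904% = -2.38%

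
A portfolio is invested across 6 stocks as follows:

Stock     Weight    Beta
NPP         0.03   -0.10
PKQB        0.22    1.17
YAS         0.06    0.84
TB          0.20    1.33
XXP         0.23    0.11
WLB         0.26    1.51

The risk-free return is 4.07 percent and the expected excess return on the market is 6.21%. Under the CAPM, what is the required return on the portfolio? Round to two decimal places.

10.21%

β_P = Σ w_i β_i = 0.03×-0.10 + 0.22×1.17 + 0.06×0.84 + 0.20×1.33 + 0.23×0.11 + 0.26×1.51 = 0.9887
E(R_P) = R_f + β_P × MRP = 4.07% + 0.9887 × 6.21% = 10.21%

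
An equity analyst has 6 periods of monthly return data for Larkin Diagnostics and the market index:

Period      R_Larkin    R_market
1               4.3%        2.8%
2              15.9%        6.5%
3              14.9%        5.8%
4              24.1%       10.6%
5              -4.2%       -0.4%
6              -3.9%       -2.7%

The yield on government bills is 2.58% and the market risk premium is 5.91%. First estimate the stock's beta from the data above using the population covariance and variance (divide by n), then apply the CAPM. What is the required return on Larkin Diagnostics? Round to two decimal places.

16.41%

Mean R_i = (4.3 + 15.9 + 14.9 + 24.1 − 4.2 − 3.9) / 6 = 8.5167%
Mean R_m = (2.8 + 6.5 + 5.8 + 10.6 − 0.4 − 2.7) / 6 = 3.7667%
Σ(R_i − R̄_i)(R_m − R̄_m) = 277.0033  ⇒  Cov = 277.0033 / 6 = 46.1672
Σ(R_m − R̄_m)² = 118.4133  ⇒  Var(R_m) = 118.4133 / 6 = 19.7356
β = Cov / Var(R_m) = 46.1672 / 19.7356 = 2.3393
E(R) = R_f + β × MRP = 2.58% + 2.3393 × 5.91% = 16.41%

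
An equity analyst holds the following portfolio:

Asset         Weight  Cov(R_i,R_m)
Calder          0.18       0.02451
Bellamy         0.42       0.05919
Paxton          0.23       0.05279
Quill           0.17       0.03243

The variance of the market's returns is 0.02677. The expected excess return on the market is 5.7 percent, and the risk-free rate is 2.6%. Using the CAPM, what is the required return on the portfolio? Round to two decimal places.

β_Calder = 0.02451 / 0.02677 = 0.9156
β_Bellamy = 0.05919 / 0.02677 = 2.2111
β_Paxton = 0.05279 / 0.02677 = 1.9720
β_Quill = 0.03243 / 0.02677 = 1.2114
β_P = Σ w_i β_i = 0.18×0.9156 + 0.42×2.2111 + 0.23×1.9720 + 0.17×1.2114 = 1.7530
E(R_P) = R_f + β_P × MRP = 2.6% + 1.7530 × 5.7% = 12.59%

12.59%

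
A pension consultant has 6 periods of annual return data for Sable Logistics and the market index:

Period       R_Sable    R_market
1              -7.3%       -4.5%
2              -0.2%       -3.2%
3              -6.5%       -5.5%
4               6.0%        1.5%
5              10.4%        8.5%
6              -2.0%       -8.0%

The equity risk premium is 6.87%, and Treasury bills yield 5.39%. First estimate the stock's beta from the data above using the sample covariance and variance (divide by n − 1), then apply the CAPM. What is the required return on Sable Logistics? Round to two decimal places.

Mean R_i = (-7.3 − 0.2 − 6.5 + 6.0 + 10.4 − 2.0) / 6 = 0.0667%
Mean R_m = (-4.5 − 3.2 − 5.5 + 1.5 + 8.5 − 8.0) / 6 = -1.8667%
Σ(R_i − R̄_i)(R_m − R̄_m) = 183.3867  ⇒  Cov = 183.3867 / 5 = 36.6773
Σ(R_m − R̄_m)² = 178.3333  ⇒  Var(R_m) = 178.3333 / 5 = 35.6667
β = Cov / Var(R_m) = 36.6773 / 35.6667 = 1.0283
E(R) = R_f + β × MRP = 5.39% + 1.0283 × 6.87% = 12.45%

12.45%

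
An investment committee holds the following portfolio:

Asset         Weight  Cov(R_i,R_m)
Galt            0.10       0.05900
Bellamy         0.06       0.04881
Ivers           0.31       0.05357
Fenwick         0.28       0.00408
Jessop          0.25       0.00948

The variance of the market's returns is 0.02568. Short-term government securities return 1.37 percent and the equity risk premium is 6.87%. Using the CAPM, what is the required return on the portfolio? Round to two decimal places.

9.11%

β_Galt = 0.05900 / 0.02568 = 2.2975
β_Bellamy = 0.04881 / 0.02568 = 1.9007
β_Ivers = 0.05357 / 0.02568 = 2.0861
β_Fenwick = 0.00408 / 0.02568 = 0.1589
β_Jessop = 0.00948 / 0.02568 = 0.3692
β_P = Σ w_i β_i = 0.10×2.2975 + 0.06×1.9007 + 0.31×2.0861 + 0.28×0.1589 + 0.25×0.3692 = 1.1273
E(R_P) = R_f + β_P × MRP = 1.37% + 1.1273 × 6.87% = 9.11%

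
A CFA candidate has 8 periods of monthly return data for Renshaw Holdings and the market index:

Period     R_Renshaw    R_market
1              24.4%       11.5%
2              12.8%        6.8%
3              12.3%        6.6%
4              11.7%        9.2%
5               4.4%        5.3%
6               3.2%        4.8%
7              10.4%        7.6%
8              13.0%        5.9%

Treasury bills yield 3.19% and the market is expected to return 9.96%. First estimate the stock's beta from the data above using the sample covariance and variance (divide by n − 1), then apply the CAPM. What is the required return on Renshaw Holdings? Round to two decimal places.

Mean R_i = (24.4 + 12.8 + 12.3 + 11.7 + 4.4 + 3.2 + 10.4 + 13.0) / 8 = 11.5250%
Mean R_m = (11.5 + 6.8 + 6.6 + 9.2 + 5.3 + 4.8 + 7.6 + 5.9) / 8 = 7.2125%
Σ(R_i − R̄_i)(R_m − R̄_m) = 85.8875  ⇒  Cov = 85.8875 / 7 = 12.2696
Σ(R_m − R̄_m)² = 34.2288  ⇒  Var(R_m) = 34.2288 / 7 = 4.8898
β = Cov / Var(R_m) = 12.2696 / 4.8898 = 2.5092
MRP = 9.96% − 3.19% = 6.77%
E(R) = R_f + β × MRP = 3.19% + 2.5092 × 6.77% = 20.18%

20.18%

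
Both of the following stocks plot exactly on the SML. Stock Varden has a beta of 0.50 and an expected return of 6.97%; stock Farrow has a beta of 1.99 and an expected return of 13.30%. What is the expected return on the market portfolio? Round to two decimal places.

Both satisfy E(R) = R_f + β·MRP, so the slope of the SML is
MRP = (13.30% − 6.97%) / (1.99 − 0.50) = 6.33% / 1.49 = 4.2483%
R_f = E(R_Varden) − β_Varden·MRP = 6.97% − 0.50 × 4.2483% = 4.8459%
E(R_m) = R_f + MRP = 4.8459% + 4.2483% = 9.09%

9.09%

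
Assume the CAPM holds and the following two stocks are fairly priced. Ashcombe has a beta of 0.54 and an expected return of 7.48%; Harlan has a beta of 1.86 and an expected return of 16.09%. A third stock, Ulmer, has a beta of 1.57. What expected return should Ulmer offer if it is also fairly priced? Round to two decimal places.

MRP (SML slope) = (16.09% − 7.48%) / (1.86 − 0.54) = 8.61% / 1.32 = 6.5227%
R_f (intercept) = 7.48% − 0.54 × 6.5227% = 3.9577%
E(R_Ulmer) = R_f + β × MRP = 3.9577% + 1.57 × 6.5227% = 14.20%

14.20%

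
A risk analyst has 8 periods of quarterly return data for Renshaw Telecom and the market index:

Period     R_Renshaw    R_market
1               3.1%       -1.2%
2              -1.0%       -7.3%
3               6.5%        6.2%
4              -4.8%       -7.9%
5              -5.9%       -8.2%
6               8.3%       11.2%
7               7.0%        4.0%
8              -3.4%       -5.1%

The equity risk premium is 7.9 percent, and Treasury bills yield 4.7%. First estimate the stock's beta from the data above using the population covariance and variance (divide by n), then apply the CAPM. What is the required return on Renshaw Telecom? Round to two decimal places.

10.47%

Mean R_i = (3.1 − 1.0 + 6.5 − 4.8 − 5.9 + 8.3 + 7.0 − 3.4) / 8 = 1.2250%
Mean R_m = (-1.2 − 7.3 + 6.2 − 7.9 − 8.2 + 11.2 + 4.0 − 5.1) / 8 = -1.0375%
Σ(R_i − R̄_i)(R_m − R̄_m) = 278.6475  ⇒  Cov = 278.6475 / 8 = 34.8309
Σ(R_m − R̄_m)² = 381.6588  ⇒  Var(R_m) = 381.6588 / 8 = 47.7074
β = Cov / Var(R_m) = 34.8309 / 47.7074 = 0.7301
E(R) = R_f + β × MRP = 4.7% + 0.7301 × 7.9% = 10.47%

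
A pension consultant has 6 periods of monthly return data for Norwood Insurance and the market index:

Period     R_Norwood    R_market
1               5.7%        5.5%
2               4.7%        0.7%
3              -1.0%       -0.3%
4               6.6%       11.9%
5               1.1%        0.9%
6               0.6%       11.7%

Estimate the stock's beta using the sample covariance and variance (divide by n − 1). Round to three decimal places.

Mean R_i = (5.7 + 4.7 − 1.0 + 6.6 + 1.1 + 0.6) / 6 = 2.9500%
Mean R_m = (5.5 + 0.7 − 0.3 + 11.9 + 0.9 + 11.7) / 6 = 5.0667%
Σ(R_i − R̄_i)(R_m − R̄_m) = 31.8100  ⇒  Cov = 31.8100 / 5 = 6.3620
Σ(R_m − R̄_m)² = 156.1133  ⇒  Var(R_m) = 156.1133 / 5 = 31.2227
β = Cov / Var(R_m) = 6.3620 / 31.2227 = 0.2038

0.204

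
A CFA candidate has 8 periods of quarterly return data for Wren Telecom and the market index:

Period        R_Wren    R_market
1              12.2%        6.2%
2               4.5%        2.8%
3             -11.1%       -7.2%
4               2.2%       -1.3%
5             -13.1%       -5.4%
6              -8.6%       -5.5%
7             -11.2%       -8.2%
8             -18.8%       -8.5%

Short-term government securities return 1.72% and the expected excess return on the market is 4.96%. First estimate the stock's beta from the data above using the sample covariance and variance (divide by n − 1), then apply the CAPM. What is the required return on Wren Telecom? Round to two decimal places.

10.98%

Mean R_i = (12.2 + 4.5 − 11.1 + 2.2 − 13.1 − 8.6 − 11.2 − 18.8) / 8 = -5.4875%
Mean R_m = (6.2 + 2.8 − 7.2 − 1.3 − 5.4 − 5.5 − 8.2 − 8.5) / 8 = -3.3875%
Σ(R_i − R̄_i)(R_m − R̄_m) = 386.2688  ⇒  Cov = 386.2688 / 7 = 55.1813
Σ(R_m − R̄_m)² = 206.9088  ⇒  Var(R_m) = 206.9088 / 7 = 29.5584
β = Cov / Var(R_m) = 55.1813 / 29.5584 = 1.8669
E(R) = R_f + β × MRP = 1.72% + 1.8669 × 4.96% = 10.98%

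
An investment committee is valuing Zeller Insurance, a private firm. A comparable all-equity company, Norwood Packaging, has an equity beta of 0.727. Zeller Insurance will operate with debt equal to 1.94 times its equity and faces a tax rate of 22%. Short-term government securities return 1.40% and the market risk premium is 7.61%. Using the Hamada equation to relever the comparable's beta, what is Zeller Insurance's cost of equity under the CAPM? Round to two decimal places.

β_L = β_U × [1 + (1 − t)(D/E)] = 0.727 × [1 + (1 − 0.22) × 1.94]
    = 0.727 × [1 + 0.78 × 1.94] = 0.727 × 2.5132 = 1.8271
E(R) = R_f + β_L × MRP = 1.40% + 1.8271 × 7.61% = 15.30%

15.30%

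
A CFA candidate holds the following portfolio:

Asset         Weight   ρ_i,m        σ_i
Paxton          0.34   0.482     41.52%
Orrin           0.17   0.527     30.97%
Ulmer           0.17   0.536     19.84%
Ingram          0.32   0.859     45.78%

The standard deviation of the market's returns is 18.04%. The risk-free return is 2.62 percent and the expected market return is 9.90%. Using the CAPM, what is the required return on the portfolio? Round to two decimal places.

β_Paxton = 0.482 × 41.52% / 18.04% = 1.1093
β_Orrin = 0.527 × 30.97% / 18.04% = 0.9047
β_Ulmer = 0.536 × 19.84% / 18.04% = 0.5895
β_Ingram = 0.859 × 45.78% / 18.04% = 2.1799
β_P = Σ w_i β_i = 0.34×1.1093 + 0.17×0.9047 + 0.17×0.5895 + 0.32×2.1799 = 1.3287
MRP = 9.90% − 2.62% = 7.28%
E(R_P) = R_f + β_P × MRP = 2.62% + 1.3287 × 7.28% = 12.29%

12.29%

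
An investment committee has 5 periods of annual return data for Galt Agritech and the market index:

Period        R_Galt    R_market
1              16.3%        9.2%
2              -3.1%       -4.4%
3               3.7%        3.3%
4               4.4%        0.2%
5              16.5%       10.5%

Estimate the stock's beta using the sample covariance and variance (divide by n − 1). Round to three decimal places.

1.345

Mean R_i = (16.3 − 3.1 + 3.7 + 4.4 + 16.5) / 5 = 7.5600%
Mean R_m = (9.2 − 4.4 + 3.3 + 0.2 + 10.5) / 5 = 3.7600%
Σ(R_i − R̄_i)(R_m − R̄_m) = 207.8120  ⇒  Cov = 207.8120 / 4 = 51.9530
Σ(R_m − R̄_m)² = 154.4920  ⇒  Var(R_m) = 154.4920 / 4 = 38.6230
β = Cov / Var(R_m) = 51.9530 / 38.6230 = 1.3451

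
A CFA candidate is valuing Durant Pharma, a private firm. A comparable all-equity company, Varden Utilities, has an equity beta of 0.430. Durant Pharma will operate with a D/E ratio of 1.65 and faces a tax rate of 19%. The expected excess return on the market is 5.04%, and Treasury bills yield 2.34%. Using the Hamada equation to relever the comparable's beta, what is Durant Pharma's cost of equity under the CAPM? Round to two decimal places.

7.40%

β_L = β_U × [1 + (1 − t)(D/E)] = 0.430 × [1 + (1 − 0.19) × 1.65]
    = 0.430 × [1 + 0.81 × 1.65] = 0.430 × 2.3365 = 1.0047
E(R) = R_f + β_L × MRP = 2.34% + 1.0047 × 5.04% = 7.40%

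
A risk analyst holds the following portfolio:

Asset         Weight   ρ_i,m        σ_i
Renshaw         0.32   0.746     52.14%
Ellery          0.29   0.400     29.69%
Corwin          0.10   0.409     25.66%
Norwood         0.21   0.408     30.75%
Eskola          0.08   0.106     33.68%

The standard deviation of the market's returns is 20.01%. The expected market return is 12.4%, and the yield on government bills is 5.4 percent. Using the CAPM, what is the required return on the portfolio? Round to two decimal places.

β_Renshaw = 0.746 × 52.14% / 20.01% = 1.9439
β_Ellery = 0.400 × 29.69% / 20.01% = 0.5935
β_Corwin = 0.409 × 25.66% / 20.01% = 0.5245
β_Norwood = 0.408 × 30.75% / 20.01% = 0.6270
β_Eskola = 0.106 × 33.68% / 20.01% = 0.1784
β_P = Σ w_i β_i = 0.32×1.9439 + 0.29×0.5935 + 0.10×0.5245 + 0.21×0.6270 + 0.08×0.1784 = 0.9926
MRP = 12.4% − 5.4% = 7.00%
E(R_P) = R_f + β_P × MRP = 5.4% + 0.9926 × 7.0% = 12.35%

12.35%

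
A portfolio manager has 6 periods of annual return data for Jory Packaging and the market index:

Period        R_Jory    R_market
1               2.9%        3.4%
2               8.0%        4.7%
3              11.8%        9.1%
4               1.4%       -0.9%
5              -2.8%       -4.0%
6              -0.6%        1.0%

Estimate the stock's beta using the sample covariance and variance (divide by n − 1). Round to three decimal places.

1.129

Mean R_i = (2.9 + 8.0 + 11.8 + 1.4 − 2.8 − 0.6) / 6 = 3.4500%
Mean R_m = (3.4 + 4.7 + 9.1 − 0.9 − 4.0 + 1.0) / 6 = 2.2167%
Σ(R_i − R̄_i)(R_m − R̄_m) = 118.2950  ⇒  Cov = 118.2950 / 5 = 23.6590
Σ(R_m − R̄_m)² = 104.7883  ⇒  Var(R_m) = 104.7883 / 5 = 20.9577
β = Cov / Var(R_m) = 23.6590 / 20.9577 = 1.1289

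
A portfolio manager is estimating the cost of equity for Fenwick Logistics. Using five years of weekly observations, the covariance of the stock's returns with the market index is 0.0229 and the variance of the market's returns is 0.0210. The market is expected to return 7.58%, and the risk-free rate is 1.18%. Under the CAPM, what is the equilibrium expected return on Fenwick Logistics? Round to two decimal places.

8.16%

β = Cov(R_i, R_m) / Var(R_m) = 0.0229 / 0.0210 = 1.0905
MRP = 7.58% − 1.18% = 6.40%
E(R) = R_f + β × MRP = 1.18% + 1.0905 × 6.40% = 8.16%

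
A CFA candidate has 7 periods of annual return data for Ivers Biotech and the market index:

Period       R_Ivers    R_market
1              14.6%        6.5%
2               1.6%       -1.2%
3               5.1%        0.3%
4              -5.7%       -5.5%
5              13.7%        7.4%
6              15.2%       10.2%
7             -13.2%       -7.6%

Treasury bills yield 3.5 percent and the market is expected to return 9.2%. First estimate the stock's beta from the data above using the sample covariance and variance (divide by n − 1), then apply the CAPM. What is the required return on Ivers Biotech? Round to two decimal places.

12.53%

Mean R_i = (14.6 + 1.6 + 5.1 − 5.7 + 13.7 + 15.2 − 13.2) / 7 = 4.4714%
Mean R_m = (6.5 − 1.2 + 0.3 − 5.5 + 7.4 + 10.2 − 7.6) / 7 = 1.4429%
Σ(R_i − R̄_i)(R_m − R̄_m) = 437.4386  ⇒  Cov = 437.4386 / 6 = 72.9064
Σ(R_m − R̄_m)² = 276.0171  ⇒  Var(R_m) = 276.0171 / 6 = 46.0029
β = Cov / Var(R_m) = 72.9064 / 46.0029 = 1.5848
MRP = 9.2% − 3.5% = 5.70%
E(R) = R_f + β × MRP = 3.5% + 1.5848 × 5.7% = 12.53%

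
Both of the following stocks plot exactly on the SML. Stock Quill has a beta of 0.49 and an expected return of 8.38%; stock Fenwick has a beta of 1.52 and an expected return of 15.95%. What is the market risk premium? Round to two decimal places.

Both satisfy E(R) = R_f + β·MRP, so the slope of the SML is
MRP = (15.95% − 8.38%) / (1.52 − 0.49) = 7.57% / 1.03 = 7.3495%

7.35%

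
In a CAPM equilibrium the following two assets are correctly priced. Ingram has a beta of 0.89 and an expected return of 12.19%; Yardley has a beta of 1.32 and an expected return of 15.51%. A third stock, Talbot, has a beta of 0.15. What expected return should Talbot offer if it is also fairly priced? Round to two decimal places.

MRP (SML slope) = (15.51% − 12.19%) / (1.32 − 0.89) = 3.32% / 0.43 = 7.7209%
R_f (intercept) = 12.19% − 0.89 × 7.7209% = 5.3184%
E(R_Talbot) = R_f + β × MRP = 5.3184% + 0.15 × 7.7209% = 6.48%

6.48%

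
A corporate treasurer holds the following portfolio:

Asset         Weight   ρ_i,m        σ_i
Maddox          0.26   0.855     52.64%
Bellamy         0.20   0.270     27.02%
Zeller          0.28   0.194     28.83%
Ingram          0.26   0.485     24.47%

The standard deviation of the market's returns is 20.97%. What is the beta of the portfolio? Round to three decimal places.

β_Maddox = 0.855 × 52.64% / 20.97% = 2.1463
β_Bellamy = 0.270 × 27.02% / 20.97% = 0.3479
β_Zeller = 0.194 × 28.83% / 20.97% = 0.2667
β_Ingram = 0.485 × 24.47% / 20.97% = 0.5659
β_P = Σ w_i β_i = 0.26×2.1463 + 0.20×0.3479 + 0.28×0.2667 + 0.26×0.5659 = 0.8494

0.849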